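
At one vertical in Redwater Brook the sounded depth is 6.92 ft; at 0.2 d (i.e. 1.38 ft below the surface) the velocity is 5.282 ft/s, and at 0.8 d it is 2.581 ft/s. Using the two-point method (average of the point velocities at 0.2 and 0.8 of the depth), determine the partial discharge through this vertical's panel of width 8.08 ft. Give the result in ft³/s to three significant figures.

v̄ = (5.282 + 2.581) / 2 = 3.932 ft/s
q = v̄ × d × w = 3.932 × 6.92 × 8.08 = 219.8 ft³/s

220 ft³/s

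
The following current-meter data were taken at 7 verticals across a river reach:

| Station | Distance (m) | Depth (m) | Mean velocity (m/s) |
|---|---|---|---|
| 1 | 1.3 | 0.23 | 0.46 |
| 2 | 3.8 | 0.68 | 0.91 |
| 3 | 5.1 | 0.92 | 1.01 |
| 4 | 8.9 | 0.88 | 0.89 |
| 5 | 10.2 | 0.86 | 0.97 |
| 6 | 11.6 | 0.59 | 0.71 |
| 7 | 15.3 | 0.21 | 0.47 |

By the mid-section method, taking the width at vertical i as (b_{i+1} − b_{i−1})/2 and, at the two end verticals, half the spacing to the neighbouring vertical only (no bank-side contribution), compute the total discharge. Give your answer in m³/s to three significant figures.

8.05 m³/s

w_1 = (3.8 − 1.3)/2 = 1.25 m; q_1 = 0.46 × 0.23 × 1.25 = 0.1323 m³/s
w_2 = (5.1 − 1.3)/2 = 1.9 m; q_2 = 0.91 × 0.68 × 1.9 = 1.176 m³/s
w_3 = (8.9 − 3.8)/2 = 2.55 m; q_3 = 1.01 × 0.92 × 2.55 = 2.369 m³/s
w_4 = (10.2 − 5.1)/2 = 2.55 m; q_4 = 0.89 × 0.88 × 2.55 = 1.997 m³/s
w_5 = (11.6 − 8.9)/2 = 1.35 m; q_5 = 0.97 × 0.86 × 1.35 = 1.126 m³/s
w_6 = (15.3 − 10.2)/2 = 2.55 m; q_6 = 0.71 × 0.59 × 2.55 = 1.068 m³/s
w_7 = (15.3 − 11.6)/2 = 1.85 m; q_7 = 0.47 × 0.21 × 1.85 = 0.1826 m³/s
Q = Σ qᵢ = 8.052 m³/s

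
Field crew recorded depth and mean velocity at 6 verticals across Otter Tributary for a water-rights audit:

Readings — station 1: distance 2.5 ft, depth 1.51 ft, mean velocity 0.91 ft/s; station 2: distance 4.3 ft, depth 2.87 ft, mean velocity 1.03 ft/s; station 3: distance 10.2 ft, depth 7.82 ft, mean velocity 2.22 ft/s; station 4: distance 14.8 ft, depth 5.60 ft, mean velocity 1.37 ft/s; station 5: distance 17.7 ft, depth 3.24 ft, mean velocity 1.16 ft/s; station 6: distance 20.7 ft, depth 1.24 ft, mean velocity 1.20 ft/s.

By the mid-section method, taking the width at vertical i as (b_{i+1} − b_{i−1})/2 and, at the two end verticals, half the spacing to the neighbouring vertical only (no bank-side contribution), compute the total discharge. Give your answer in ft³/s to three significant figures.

146 ft³/s

w_1 = (4.3 − 2.5)/2 = 0.9 ft; q_1 = 0.91 × 1.51 × 0.9 = 1.237 ft³/s
w_2 = (10.2 − 2.5)/2 = 3.85 ft; q_2 = 1.03 × 2.87 × 3.85 = 11.38 ft³/s
w_3 = (14.8 − 4.3)/2 = 5.25 ft; q_3 = 2.22 × 7.82 × 5.25 = 91.14 ft³/s
w_4 = (17.7 − 10.2)/2 = 3.75 ft; q_4 = 1.37 × 5.60 × 3.75 = 28.77 ft³/s
w_5 = (20.7 − 14.8)/2 = 2.95 ft; q_5 = 1.16 × 3.24 × 2.95 = 11.09 ft³/s
w_6 = (20.7 − 17.7)/2 = 1.5 ft; q_6 = 1.20 × 1.24 × 1.5 = 2.232 ft³/s
Q = Σ qᵢ = 145.8 ft³/s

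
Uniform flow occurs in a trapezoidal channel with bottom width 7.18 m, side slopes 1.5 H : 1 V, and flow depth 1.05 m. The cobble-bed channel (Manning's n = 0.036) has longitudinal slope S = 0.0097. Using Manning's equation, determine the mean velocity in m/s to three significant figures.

2.43 m/s

A = (b + z·y)·y = (7.18 + 1.5×1.05)×1.05 = 9.193 m²
P = b + 2y√(1+z²) = 7.18 + 2×1.05×√(1+1.5²) = 10.97 m
R = A/P = 9.193/10.97 = 0.8383 m
Q = (1/n)·A·R^(2/3)·S^(1/2) = (1/0.036) × 9.193 × 0.8383^(2/3) × 0.0097^(1/2) = 22.36 m³/s
V = Q/A = 22.36/9.193 = 2.432 m/s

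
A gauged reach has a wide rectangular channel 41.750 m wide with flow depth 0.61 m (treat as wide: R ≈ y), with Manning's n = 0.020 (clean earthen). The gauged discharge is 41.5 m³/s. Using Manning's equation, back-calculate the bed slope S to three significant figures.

A = b·y = 41.750 × 0.61 = 25.47 m²
Wide channel: R ≈ y = 0.61 m
S = (Q·n / (1·A·R^(2/3)))² = (41.5×0.020 / (1×25.47×0.7193))² = 0.002053

0.00205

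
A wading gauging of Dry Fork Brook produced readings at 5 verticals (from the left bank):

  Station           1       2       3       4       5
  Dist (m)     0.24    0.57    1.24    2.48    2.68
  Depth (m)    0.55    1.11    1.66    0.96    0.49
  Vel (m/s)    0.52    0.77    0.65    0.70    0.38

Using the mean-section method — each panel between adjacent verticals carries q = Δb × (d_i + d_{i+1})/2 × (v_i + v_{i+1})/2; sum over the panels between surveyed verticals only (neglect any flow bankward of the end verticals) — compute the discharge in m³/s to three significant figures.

2.01 m³/s

Panel 1-2: Δb = 0.33 m, d̄ = (0.55+1.11)/2 = 0.83, v̄ = (0.52+0.77)/2 = 0.645 → q = 0.33×0.83×0.645 = 0.1767 m³/s
Panel 2-3: Δb = 0.67 m, d̄ = (1.11+1.66)/2 = 1.385, v̄ = (0.77+0.65)/2 = 0.71 → q = 0.67×1.385×0.71 = 0.6588 m³/s
Panel 3-4: Δb = 1.24 m, d̄ = (1.66+0.96)/2 = 1.31, v̄ = (0.65+0.70)/2 = 0.675 → q = 1.24×1.31×0.675 = 1.096 m³/s
Panel 4-5: Δb = 0.2 m, d̄ = (0.96+0.49)/2 = 0.725, v̄ = (0.70+0.38)/2 = 0.54 → q = 0.2×0.725×0.54 = 0.07830 m³/s
Q = Σ q = 2.010 m³/s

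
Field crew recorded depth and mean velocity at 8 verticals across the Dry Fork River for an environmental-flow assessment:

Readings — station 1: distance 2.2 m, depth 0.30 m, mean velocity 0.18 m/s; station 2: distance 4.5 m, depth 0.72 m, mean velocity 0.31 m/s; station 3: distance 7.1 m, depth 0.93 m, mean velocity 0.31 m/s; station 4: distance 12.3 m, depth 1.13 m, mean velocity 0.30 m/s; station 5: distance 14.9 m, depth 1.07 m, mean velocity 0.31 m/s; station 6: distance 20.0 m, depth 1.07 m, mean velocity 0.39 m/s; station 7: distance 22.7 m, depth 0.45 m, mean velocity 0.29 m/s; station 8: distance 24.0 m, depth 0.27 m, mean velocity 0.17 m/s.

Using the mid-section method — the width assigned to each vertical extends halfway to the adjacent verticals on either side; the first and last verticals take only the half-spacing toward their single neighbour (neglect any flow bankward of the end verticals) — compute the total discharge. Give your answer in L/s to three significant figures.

w_1 = (4.5 − 2.2)/2 = 1.15 m; q_1 = 0.18 × 0.30 × 1.15 = 0.06210 m³/s
w_2 = (7.1 − 2.2)/2 = 2.45 m; q_2 = 0.31 × 0.72 × 2.45 = 0.5468 m³/s
w_3 = (12.3 − 4.5)/2 = 3.9 m; q_3 = 0.31 × 0.93 × 3.9 = 1.124 m³/s
w_4 = (14.9 − 7.1)/2 = 3.9 m; q_4 = 0.30 × 1.13 × 3.9 = 1.322 m³/s
w_5 = (20.0 − 12.3)/2 = 3.85 m; q_5 = 0.31 × 1.07 × 3.85 = 1.277 m³/s
w_6 = (22.7 − 14.9)/2 = 3.9 m; q_6 = 0.39 × 1.07 × 3.9 = 1.627 m³/s
w_7 = (24.0 − 20.0)/2 = 2 m; q_7 = 0.29 × 0.45 × 2 = 0.2610 m³/s
w_8 = (24.0 − 22.7)/2 = 0.65 m; q_8 = 0.17 × 0.27 × 0.65 = 0.02984 m³/s
Q = Σ qᵢ = 6.251 m³/s
= 6.251 × 1000 = 6251 L/s

6250 L/s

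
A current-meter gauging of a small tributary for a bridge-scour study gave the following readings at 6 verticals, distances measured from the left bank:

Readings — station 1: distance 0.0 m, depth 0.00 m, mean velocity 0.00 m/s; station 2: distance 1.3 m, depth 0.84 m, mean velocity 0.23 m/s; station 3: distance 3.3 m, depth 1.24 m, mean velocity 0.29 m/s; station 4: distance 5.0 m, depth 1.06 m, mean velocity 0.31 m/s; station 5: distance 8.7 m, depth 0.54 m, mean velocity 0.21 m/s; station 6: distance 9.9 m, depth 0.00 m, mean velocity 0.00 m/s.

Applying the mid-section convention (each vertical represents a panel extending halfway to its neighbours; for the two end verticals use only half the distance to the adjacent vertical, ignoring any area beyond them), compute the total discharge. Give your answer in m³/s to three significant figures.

w_2 = (3.3 − 0.0)/2 = 1.65 m; q_2 = 0.23 × 0.84 × 1.65 = 0.3188 m³/s
w_3 = (5.0 − 1.3)/2 = 1.85 m; q_3 = 0.29 × 1.24 × 1.85 = 0.6653 m³/s
w_4 = (8.7 − 3.3)/2 = 2.7 m; q_4 = 0.31 × 1.06 × 2.7 = 0.8872 m³/s
w_5 = (9.9 − 5.0)/2 = 2.45 m; q_5 = 0.21 × 0.54 × 2.45 = 0.2778 m³/s
Stations 1, 6 contribute zero (depth or velocity is 0).
Q = Σ qᵢ = 2.149 m³/s

2.15 m³/s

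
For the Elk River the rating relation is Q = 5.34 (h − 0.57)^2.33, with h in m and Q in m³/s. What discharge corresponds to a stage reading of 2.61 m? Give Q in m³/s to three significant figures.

28.1 m³/s

Q = 5.34 × (2.61 − 0.57)^2.33 = 5.34 × 2.04^2.33 = 28.12 m³/s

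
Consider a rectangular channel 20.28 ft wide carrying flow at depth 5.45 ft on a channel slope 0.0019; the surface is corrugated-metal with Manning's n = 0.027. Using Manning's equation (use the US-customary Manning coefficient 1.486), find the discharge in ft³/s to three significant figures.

616 ft³/s

A = b·y = 20.28 × 5.45 = 110.5 ft²
P = b + 2y = 20.28 + 2×5.45 = 31.18 ft
R = A/P = 110.5/31.18 = 3.545 ft
Q = (1.486/n)·A·R^(2/3)·S^(1/2) = (1.486/0.027) × 110.5 × 3.545^(2/3) × 0.0019^(1/2) = 616.4 ft³/s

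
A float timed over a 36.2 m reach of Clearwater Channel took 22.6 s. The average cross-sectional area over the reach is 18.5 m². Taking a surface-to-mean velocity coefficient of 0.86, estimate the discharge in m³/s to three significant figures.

25.5 m³/s

v_surface = L / t̄ = 36.2 / 22.6 = 1.602 m/s
v_mean = 0.86 × 1.602 = 1.378 m/s
Q = A × v_mean = 18.5 × 1.378 = 25.48 m³/s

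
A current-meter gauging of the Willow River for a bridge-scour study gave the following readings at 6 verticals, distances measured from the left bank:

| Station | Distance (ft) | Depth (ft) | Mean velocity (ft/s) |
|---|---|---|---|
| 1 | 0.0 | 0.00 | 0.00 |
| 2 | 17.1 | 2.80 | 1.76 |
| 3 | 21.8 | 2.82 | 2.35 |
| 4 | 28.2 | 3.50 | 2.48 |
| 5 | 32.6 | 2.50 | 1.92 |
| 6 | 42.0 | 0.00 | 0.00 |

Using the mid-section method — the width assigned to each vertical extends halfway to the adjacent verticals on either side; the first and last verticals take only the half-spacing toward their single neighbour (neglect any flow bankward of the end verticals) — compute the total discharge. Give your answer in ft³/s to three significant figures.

w_2 = (21.8 − 0.0)/2 = 10.9 ft; q_2 = 1.76 × 2.80 × 10.9 = 53.72 ft³/s
w_3 = (28.2 − 17.1)/2 = 5.55 ft; q_3 = 2.35 × 2.82 × 5.55 = 36.78 ft³/s
w_4 = (32.6 − 21.8)/2 = 5.4 ft; q_4 = 2.48 × 3.50 × 5.4 = 46.87 ft³/s
w_5 = (42.0 − 28.2)/2 = 6.9 ft; q_5 = 1.92 × 2.50 × 6.9 = 33.12 ft³/s
Stations 1, 6 contribute zero (depth or velocity is 0).
Q = Σ qᵢ = 170.5 ft³/s

170 ft³/s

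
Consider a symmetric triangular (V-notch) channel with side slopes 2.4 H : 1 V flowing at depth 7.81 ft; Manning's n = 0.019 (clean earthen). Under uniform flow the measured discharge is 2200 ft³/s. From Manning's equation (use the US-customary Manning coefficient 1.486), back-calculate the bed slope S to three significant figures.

A = z·y² = 2.4×7.81² = 146.4 ft²
P = 2y√(1+z²) = 2×7.81×√(1+2.4²) = 40.61 ft
R = A/P = 146.4/40.61 = 3.605 ft
S = (Q·n / (1.486·A·R^(2/3)))² = (2200×0.019 / (1.486×146.4×2.351))² = 0.006681

0.00668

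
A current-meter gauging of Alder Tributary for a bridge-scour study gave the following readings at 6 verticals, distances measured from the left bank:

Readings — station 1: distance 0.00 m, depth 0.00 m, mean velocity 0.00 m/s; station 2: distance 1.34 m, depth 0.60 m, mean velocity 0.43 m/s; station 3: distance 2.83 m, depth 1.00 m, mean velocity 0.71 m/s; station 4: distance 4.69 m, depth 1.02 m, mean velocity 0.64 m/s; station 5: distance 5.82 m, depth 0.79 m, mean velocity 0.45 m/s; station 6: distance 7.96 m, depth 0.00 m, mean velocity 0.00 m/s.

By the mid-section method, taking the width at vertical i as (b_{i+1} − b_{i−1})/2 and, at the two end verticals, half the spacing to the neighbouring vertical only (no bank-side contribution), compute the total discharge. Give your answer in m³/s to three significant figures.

3.11 m³/s

w_2 = (2.83 − 0.00)/2 = 1.415 m; q_2 = 0.43 × 0.60 × 1.415 = 0.3651 m³/s
w_3 = (4.69 − 1.34)/2 = 1.675 m; q_3 = 0.71 × 1.00 × 1.675 = 1.189 m³/s
w_4 = (5.82 − 2.83)/2 = 1.495 m; q_4 = 0.64 × 1.02 × 1.495 = 0.9759 m³/s
w_5 = (7.96 − 4.69)/2 = 1.635 m; q_5 = 0.45 × 0.79 × 1.635 = 0.5812 m³/s
Stations 1, 6 contribute zero (depth or velocity is 0).
Q = Σ qᵢ = 3.111 m³/s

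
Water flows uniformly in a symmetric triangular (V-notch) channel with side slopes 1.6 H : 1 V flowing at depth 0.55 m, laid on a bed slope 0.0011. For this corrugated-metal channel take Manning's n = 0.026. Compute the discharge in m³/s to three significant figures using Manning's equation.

A = z·y² = 1.6×0.55² = 0.4840 m²
P = 2y√(1+z²) = 2×0.55×√(1+1.6²) = 2.075 m
R = A/P = 0.4840/2.075 = 0.2332 m
Q = (1/n)·A·R^(2/3)·S^(1/2) = (1/0.026) × 0.4840 × 0.2332^(2/3) × 0.0011^(1/2) = 0.2339 m³/s

0.234 m³/s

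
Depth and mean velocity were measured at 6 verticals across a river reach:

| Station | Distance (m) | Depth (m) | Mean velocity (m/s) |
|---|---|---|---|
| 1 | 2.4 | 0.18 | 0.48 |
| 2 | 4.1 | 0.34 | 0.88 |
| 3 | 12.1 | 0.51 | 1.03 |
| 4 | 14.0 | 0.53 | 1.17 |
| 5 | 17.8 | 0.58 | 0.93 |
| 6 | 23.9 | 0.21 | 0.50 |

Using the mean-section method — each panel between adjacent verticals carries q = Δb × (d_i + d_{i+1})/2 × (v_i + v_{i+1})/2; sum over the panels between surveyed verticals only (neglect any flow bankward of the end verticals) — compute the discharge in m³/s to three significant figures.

Panel 1-2: Δb = 1.7 m, d̄ = (0.18+0.34)/2 = 0.26, v̄ = (0.48+0.88)/2 = 0.68 → q = 1.7×0.26×0.68 = 0.3006 m³/s
Panel 2-3: Δb = 8 m, d̄ = (0.34+0.51)/2 = 0.425, v̄ = (0.88+1.03)/2 = 0.955 → q = 8×0.425×0.955 = 3.247 m³/s
Panel 3-4: Δb = 1.9 m, d̄ = (0.51+0.53)/2 = 0.52, v̄ = (1.03+1.17)/2 = 1.1 → q = 1.9×0.52×1.1 = 1.087 m³/s
Panel 4-5: Δb = 3.8 m, d̄ = (0.53+0.58)/2 = 0.555, v̄ = (1.17+0.93)/2 = 1.05 → q = 3.8×0.555×1.05 = 2.214 m³/s
Panel 5-6: Δb = 6.1 m, d̄ = (0.58+0.21)/2 = 0.395, v̄ = (0.93+0.50)/2 = 0.715 → q = 6.1×0.395×0.715 = 1.723 m³/s
Q = Σ q = 8.572 m³/s

8.57 m³/s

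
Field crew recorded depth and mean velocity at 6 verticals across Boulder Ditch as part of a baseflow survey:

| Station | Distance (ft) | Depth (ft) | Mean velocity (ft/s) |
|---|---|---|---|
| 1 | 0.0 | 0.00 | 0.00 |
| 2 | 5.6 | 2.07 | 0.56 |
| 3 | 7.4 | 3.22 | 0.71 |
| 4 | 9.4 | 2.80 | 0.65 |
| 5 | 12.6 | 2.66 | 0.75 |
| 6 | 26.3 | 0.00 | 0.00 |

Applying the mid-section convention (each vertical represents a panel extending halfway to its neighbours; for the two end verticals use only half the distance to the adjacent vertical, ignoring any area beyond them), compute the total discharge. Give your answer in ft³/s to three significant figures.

30.2 ft³/s

w_2 = (7.4 − 0.0)/2 = 3.7 ft; q_2 = 0.56 × 2.07 × 3.7 = 4.289 ft³/s
w_3 = (9.4 − 5.6)/2 = 1.9 ft; q_3 = 0.71 × 3.22 × 1.9 = 4.344 ft³/s
w_4 = (12.6 − 7.4)/2 = 2.6 ft; q_4 = 0.65 × 2.80 × 2.6 = 4.732 ft³/s
w_5 = (26.3 − 9.4)/2 = 8.45 ft; q_5 = 0.75 × 2.66 × 8.45 = 16.86 ft³/s
Stations 1, 6 contribute zero (depth or velocity is 0).
Q = Σ qᵢ = 30.22 ft³/s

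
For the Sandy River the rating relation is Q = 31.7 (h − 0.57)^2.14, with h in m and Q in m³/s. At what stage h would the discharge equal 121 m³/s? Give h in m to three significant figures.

2.44 m

h − h₀ = (Q/C)^(1/b) = (121/31.7)^(1/2.14) = 1.870 m
h = 0.57 + 1.870 = 2.440 m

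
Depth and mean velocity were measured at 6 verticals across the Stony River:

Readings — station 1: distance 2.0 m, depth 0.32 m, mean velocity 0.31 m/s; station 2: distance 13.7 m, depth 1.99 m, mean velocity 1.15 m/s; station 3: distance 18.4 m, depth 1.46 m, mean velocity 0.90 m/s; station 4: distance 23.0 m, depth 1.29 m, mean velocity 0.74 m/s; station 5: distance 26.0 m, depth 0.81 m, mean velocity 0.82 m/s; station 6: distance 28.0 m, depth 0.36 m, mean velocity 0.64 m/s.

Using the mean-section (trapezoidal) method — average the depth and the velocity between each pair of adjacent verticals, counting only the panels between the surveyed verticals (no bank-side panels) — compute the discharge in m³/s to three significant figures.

26.7 m³/s

Panel 1-2: Δb = 11.7 m, d̄ = (0.32+1.99)/2 = 1.155, v̄ = (0.31+1.15)/2 = 0.73 → q = 11.7×1.155×0.73 = 9.865 m³/s
Panel 2-3: Δb = 4.7 m, d̄ = (1.99+1.46)/2 = 1.725, v̄ = (1.15+0.90)/2 = 1.025 → q = 4.7×1.725×1.025 = 8.310 m³/s
Panel 3-4: Δb = 4.6 m, d̄ = (1.46+1.29)/2 = 1.375, v̄ = (0.90+0.74)/2 = 0.82 → q = 4.6×1.375×0.82 = 5.187 m³/s
Panel 4-5: Δb = 3 m, d̄ = (1.29+0.81)/2 = 1.05, v̄ = (0.74+0.82)/2 = 0.78 → q = 3×1.05×0.78 = 2.457 m³/s
Panel 5-6: Δb = 2 m, d̄ = (0.81+0.36)/2 = 0.585, v̄ = (0.82+0.64)/2 = 0.73 → q = 2×0.585×0.73 = 0.8541 m³/s
Q = Σ q = 26.67 m³/s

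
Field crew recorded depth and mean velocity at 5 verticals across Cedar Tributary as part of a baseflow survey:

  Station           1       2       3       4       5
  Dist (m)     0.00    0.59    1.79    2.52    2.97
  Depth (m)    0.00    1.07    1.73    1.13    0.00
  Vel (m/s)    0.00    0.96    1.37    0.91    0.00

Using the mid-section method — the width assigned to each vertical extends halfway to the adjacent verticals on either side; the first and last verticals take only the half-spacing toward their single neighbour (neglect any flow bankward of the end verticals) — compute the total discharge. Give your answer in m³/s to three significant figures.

3.81 m³/s

w_2 = (1.79 − 0.00)/2 = 0.895 m; q_2 = 0.96 × 1.07 × 0.895 = 0.9193 m³/s
w_3 = (2.52 − 0.59)/2 = 0.965 m; q_3 = 1.37 × 1.73 × 0.965 = 2.287 m³/s
w_4 = (2.97 − 1.79)/2 = 0.59 m; q_4 = 0.91 × 1.13 × 0.59 = 0.6067 m³/s
Stations 1, 5 contribute zero (depth or velocity is 0).
Q = Σ qᵢ = 3.813 m³/s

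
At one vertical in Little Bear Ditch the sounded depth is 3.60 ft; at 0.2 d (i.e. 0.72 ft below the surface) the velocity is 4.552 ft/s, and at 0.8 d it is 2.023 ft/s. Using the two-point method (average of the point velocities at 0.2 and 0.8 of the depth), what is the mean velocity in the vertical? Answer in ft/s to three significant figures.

v̄ = (4.552 + 2.023) / 2 = 3.288 ft/s

3.29 ft/s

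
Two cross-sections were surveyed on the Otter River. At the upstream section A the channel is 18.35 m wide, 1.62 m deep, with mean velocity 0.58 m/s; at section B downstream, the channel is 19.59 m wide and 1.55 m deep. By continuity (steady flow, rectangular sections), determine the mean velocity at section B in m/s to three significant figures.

Q = A₁V₁ = (18.35×1.62) × 0.58 = 17.24 m³/s
A₂ = 19.59 × 1.55 = 30.36 m²
V₂ = Q/A₂ = 17.24/30.36 = 0.5678 m/s

0.568 m/s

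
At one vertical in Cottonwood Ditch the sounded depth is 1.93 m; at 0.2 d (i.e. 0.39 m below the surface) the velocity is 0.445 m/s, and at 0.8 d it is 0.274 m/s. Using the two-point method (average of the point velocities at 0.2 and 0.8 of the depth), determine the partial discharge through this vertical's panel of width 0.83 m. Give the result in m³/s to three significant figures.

0.576 m³/s

v̄ = (0.445 + 0.274) / 2 = 0.3595 m/s
q = v̄ × d × w = 0.3595 × 1.93 × 0.83 = 0.5759 m³/s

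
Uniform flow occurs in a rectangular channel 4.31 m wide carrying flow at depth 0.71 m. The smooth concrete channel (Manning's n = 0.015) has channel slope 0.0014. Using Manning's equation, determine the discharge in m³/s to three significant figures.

5.02 m³/s

A = b·y = 4.31 × 0.71 = 3.060 m²
P = b + 2y = 4.31 + 2×0.71 = 5.730 m
R = A/P = 3.060/5.730 = 0.5340 m
Q = (1/n)·A·R^(2/3)·S^(1/2) = (1/0.015) × 3.060 × 0.5340^(2/3) × 0.0014^(1/2) = 5.025 m³/s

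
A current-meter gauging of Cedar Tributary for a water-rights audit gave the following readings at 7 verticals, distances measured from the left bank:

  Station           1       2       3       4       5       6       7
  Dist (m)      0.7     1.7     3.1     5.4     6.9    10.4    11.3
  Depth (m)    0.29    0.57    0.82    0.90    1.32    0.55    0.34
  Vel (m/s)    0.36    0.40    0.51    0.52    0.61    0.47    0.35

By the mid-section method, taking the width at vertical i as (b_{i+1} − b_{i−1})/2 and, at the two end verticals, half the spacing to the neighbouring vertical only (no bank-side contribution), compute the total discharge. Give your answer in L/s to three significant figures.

4620 L/s

w_1 = (1.7 − 0.7)/2 = 0.5 m; q_1 = 0.36 × 0.29 × 0.5 = 0.05220 m³/s
w_2 = (3.1 − 0.7)/2 = 1.2 m; q_2 = 0.40 × 0.57 × 1.2 = 0.2736 m³/s
w_3 = (5.4 − 1.7)/2 = 1.85 m; q_3 = 0.51 × 0.82 × 1.85 = 0.7737 m³/s
w_4 = (6.9 − 3.1)/2 = 1.9 m; q_4 = 0.52 × 0.90 × 1.9 = 0.8892 m³/s
w_5 = (10.4 − 5.4)/2 = 2.5 m; q_5 = 0.61 × 1.32 × 2.5 = 2.013 m³/s
w_6 = (11.3 − 6.9)/2 = 2.2 m; q_6 = 0.47 × 0.55 × 2.2 = 0.5687 m³/s
w_7 = (11.3 − 10.4)/2 = 0.45 m; q_7 = 0.35 × 0.34 × 0.45 = 0.05355 m³/s
Q = Σ qᵢ = 4.624 m³/s
= 4.624 × 1000 = 4624 L/s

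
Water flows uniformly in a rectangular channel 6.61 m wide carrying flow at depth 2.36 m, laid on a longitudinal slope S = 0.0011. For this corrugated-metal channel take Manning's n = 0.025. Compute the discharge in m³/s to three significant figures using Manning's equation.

A = b·y = 6.61 × 2.36 = 15.60 m²
P = b + 2y = 6.61 + 2×2.36 = 11.33 m
R = A/P = 15.60/11.33 = 1.377 m
Q = (1/n)·A·R^(2/3)·S^(1/2) = (1/0.025) × 15.60 × 1.377^(2/3) × 0.0011^(1/2) = 25.61 m³/s

25.6 m³/s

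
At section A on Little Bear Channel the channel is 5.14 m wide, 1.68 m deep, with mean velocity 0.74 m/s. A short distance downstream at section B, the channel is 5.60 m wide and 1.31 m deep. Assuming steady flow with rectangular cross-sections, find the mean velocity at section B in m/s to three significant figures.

0.871 m/s

Q = A₁V₁ = (5.14×1.68) × 0.74 = 6.390 m³/s
A₂ = 5.60 × 1.31 = 7.336 m²
V₂ = Q/A₂ = 6.390/7.336 = 0.8711 m/s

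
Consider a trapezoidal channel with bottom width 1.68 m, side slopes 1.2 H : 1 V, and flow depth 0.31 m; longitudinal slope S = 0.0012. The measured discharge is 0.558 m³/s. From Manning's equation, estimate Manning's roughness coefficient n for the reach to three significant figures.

0.0153

A = (b + z·y)·y = (1.68 + 1.2×0.31)×0.31 = 0.6361 m²
P = b + 2y√(1+z²) = 1.68 + 2×0.31×√(1+1.2²) = 2.648 m
R = A/P = 0.6361/2.648 = 0.2402 m
n = (1/Q)·A·R^(2/3)·S^(1/2) = (1/0.558) × 0.6361 × 0.3864 × 0.03464 = 0.01526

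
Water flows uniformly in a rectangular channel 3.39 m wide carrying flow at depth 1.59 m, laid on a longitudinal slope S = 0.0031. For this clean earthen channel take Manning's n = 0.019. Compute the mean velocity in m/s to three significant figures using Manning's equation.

A = b·y = 3.39 × 1.59 = 5.390 m²
P = b + 2y = 3.39 + 2×1.59 = 6.570 m
R = A/P = 5.390/6.570 = 0.8204 m
Q = (1/n)·A·R^(2/3)·S^(1/2) = (1/0.019) × 5.390 × 0.8204^(2/3) × 0.0031^(1/2) = 13.84 m³/s
V = Q/A = 13.84/5.390 = 2.568 m/s

2.57 m/s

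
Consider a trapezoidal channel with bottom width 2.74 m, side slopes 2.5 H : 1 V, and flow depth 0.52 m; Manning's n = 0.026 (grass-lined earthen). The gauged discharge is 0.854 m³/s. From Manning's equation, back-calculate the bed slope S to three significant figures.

A = (b + z·y)·y = (2.74 + 2.5×0.52)×0.52 = 2.101 m²
P = b + 2y√(1+z²) = 2.74 + 2×0.52×√(1+2.5²) = 5.540 m
R = A/P = 2.101/5.540 = 0.3792 m
S = (Q·n / (1·A·R^(2/3)))² = (0.854×0.026 / (1×2.101×0.5239))² = 0.0004070

0.000407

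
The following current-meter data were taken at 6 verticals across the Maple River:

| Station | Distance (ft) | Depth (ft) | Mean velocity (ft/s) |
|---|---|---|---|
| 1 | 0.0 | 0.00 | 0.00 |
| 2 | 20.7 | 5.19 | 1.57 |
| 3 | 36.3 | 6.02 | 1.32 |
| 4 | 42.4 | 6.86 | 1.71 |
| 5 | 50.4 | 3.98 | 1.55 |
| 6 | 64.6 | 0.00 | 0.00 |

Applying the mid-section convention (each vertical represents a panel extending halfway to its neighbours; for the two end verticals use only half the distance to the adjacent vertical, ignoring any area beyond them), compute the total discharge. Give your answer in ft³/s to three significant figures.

w_2 = (36.3 − 0.0)/2 = 18.15 ft; q_2 = 1.57 × 5.19 × 18.15 = 147.9 ft³/s
w_3 = (42.4 − 20.7)/2 = 10.85 ft; q_3 = 1.32 × 6.02 × 10.85 = 86.22 ft³/s
w_4 = (50.4 − 36.3)/2 = 7.05 ft; q_4 = 1.71 × 6.86 × 7.05 = 82.70 ft³/s
w_5 = (64.6 − 42.4)/2 = 11.1 ft; q_5 = 1.55 × 3.98 × 11.1 = 68.48 ft³/s
Stations 1, 6 contribute zero (depth or velocity is 0).
Q = Σ qᵢ = 385.3 ft³/s

385 ft³/s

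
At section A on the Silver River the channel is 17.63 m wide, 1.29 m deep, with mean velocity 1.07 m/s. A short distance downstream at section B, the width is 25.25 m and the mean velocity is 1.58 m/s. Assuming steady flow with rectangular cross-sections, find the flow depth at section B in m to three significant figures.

0.610 m

Q = A₁V₁ = (17.63×1.29) × 1.07 = 24.33 m³/s
d₂ = Q/(b₂ V₂) = 24.33/(25.25×1.58) = 0.6100 m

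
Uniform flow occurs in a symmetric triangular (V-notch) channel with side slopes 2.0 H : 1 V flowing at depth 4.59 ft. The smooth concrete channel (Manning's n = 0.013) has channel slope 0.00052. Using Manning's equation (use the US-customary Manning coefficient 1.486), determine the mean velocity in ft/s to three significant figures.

A = z·y² = 2.0×4.59² = 42.14 ft²
P = 2y√(1+z²) = 2×4.59×√(1+2.0²) = 20.53 ft
R = A/P = 42.14/20.53 = 2.053 ft
Q = (1.486/n)·A·R^(2/3)·S^(1/2) = (1.486/0.013) × 42.14 × 2.053^(2/3) × 0.00052^(1/2) = 177.4 ft³/s
V = Q/A = 177.4/42.14 = 4.210 ft/s

4.21 ft/s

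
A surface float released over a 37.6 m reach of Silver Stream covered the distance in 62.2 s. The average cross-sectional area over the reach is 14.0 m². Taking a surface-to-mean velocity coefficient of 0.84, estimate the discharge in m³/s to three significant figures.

v_surface = L / t̄ = 37.6 / 62.2 = 0.6045 m/s
v_mean = 0.84 × 0.6045 = 0.5078 m/s
Q = A × v_mean = 14.0 × 0.5078 = 7.109 m³/s

7.11 m³/s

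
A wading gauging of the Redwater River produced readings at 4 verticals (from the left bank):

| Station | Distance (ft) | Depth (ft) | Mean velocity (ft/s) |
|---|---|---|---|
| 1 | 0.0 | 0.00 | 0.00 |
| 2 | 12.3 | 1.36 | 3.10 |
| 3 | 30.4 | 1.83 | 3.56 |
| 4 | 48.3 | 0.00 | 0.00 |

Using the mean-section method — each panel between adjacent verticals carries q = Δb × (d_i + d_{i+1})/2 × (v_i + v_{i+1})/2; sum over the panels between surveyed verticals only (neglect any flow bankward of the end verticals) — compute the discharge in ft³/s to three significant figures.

138 ft³/s

Panel 1-2: Δb = 12.3 ft, d̄ = (0.00+1.36)/2 = 0.68, v̄ = (0.00+3.10)/2 = 1.55 → q = 12.3×0.68×1.55 = 12.96 ft³/s
Panel 2-3: Δb = 18.1 ft, d̄ = (1.36+1.83)/2 = 1.595, v̄ = (3.10+3.56)/2 = 3.33 → q = 18.1×1.595×3.33 = 96.14 ft³/s
Panel 3-4: Δb = 17.9 ft, d̄ = (1.83+0.00)/2 = 0.915, v̄ = (3.56+0.00)/2 = 1.78 → q = 17.9×0.915×1.78 = 29.15 ft³/s
Q = Σ q = 138.3 ft³/s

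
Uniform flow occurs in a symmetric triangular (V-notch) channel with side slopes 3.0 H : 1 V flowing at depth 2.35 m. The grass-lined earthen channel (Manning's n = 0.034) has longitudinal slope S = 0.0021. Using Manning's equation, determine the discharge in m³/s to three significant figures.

24.0 m³/s

A = z·y² = 3.0×2.35² = 16.57 m²
P = 2y√(1+z²) = 2×2.35×√(1+3.0²) = 14.86 m
R = A/P = 16.57/14.86 = 1.115 m
Q = (1/n)·A·R^(2/3)·S^(1/2) = (1/0.034) × 16.57 × 1.115^(2/3) × 0.0021^(1/2) = 24.01 m³/s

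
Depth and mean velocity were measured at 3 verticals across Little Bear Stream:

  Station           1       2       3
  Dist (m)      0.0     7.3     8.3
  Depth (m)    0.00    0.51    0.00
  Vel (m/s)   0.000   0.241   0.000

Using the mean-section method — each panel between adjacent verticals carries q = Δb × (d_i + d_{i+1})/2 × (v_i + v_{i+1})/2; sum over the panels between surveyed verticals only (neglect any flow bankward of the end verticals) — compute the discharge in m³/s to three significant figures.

0.255 m³/s

Panel 1-2: Δb = 7.3 m, d̄ = (0.00+0.51)/2 = 0.255, v̄ = (0.000+0.241)/2 = 0.1205 → q = 7.3×0.255×0.1205 = 0.2243 m³/s
Panel 2-3: Δb = 1 m, d̄ = (0.51+0.00)/2 = 0.255, v̄ = (0.241+0.000)/2 = 0.1205 → q = 1×0.255×0.1205 = 0.03073 m³/s
Q = Σ q = 0.2550 m³/s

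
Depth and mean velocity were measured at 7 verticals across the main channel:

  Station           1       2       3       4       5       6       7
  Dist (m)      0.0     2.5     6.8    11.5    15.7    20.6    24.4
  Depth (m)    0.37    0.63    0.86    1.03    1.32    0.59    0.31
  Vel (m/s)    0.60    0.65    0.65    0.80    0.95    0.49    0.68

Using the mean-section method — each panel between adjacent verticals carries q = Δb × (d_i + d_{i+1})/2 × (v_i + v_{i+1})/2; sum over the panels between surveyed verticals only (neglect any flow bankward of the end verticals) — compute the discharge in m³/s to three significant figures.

Panel 1-2: Δb = 2.5 m, d̄ = (0.37+0.63)/2 = 0.5, v̄ = (0.60+0.65)/2 = 0.625 → q = 2.5×0.5×0.625 = 0.7813 m³/s
Panel 2-3: Δb = 4.3 m, d̄ = (0.63+0.86)/2 = 0.745, v̄ = (0.65+0.65)/2 = 0.65 → q = 4.3×0.745×0.65 = 2.082 m³/s
Panel 3-4: Δb = 4.7 m, d̄ = (0.86+1.03)/2 = 0.945, v̄ = (0.65+0.80)/2 = 0.725 → q = 4.7×0.945×0.725 = 3.220 m³/s
Panel 4-5: Δb = 4.2 m, d̄ = (1.03+1.32)/2 = 1.175, v̄ = (0.80+0.95)/2 = 0.875 → q = 4.2×1.175×0.875 = 4.318 m³/s
Panel 5-6: Δb = 4.9 m, d̄ = (1.32+0.59)/2 = 0.955, v̄ = (0.95+0.49)/2 = 0.72 → q = 4.9×0.955×0.72 = 3.369 m³/s
Panel 6-7: Δb = 3.8 m, d̄ = (0.59+0.31)/2 = 0.45, v̄ = (0.49+0.68)/2 = 0.585 → q = 3.8×0.45×0.585 = 1.000 m³/s
Q = Σ q = 14.77 m³/s

14.8 m³/s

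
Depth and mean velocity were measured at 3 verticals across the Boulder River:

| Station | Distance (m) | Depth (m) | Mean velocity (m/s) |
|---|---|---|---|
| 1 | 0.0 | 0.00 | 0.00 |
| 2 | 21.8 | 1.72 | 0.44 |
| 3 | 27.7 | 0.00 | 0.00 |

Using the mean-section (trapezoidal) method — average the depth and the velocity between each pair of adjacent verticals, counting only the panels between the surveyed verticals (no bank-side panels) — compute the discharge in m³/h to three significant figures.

18900 m³/h

Panel 1-2: Δb = 21.8 m, d̄ = (0.00+1.72)/2 = 0.86, v̄ = (0.00+0.44)/2 = 0.22 → q = 21.8×0.86×0.22 = 4.125 m³/s
Panel 2-3: Δb = 5.9 m, d̄ = (1.72+0.00)/2 = 0.86, v̄ = (0.44+0.00)/2 = 0.22 → q = 5.9×0.86×0.22 = 1.116 m³/s
Q = Σ q = 5.241 m³/s
= 5.241 × 3600 = 18870 m³/h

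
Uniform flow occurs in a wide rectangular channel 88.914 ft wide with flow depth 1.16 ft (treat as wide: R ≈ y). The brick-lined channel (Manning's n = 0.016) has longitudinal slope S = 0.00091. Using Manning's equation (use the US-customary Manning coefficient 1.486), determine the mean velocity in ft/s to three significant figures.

3.09 ft/s

A = b·y = 88.914 × 1.16 = 103.1 ft²
Wide channel: R ≈ y = 1.16 ft
Q = (1.486/n)·A·R^(2/3)·S^(1/2) = (1.486/0.016) × 103.1 × 1.160^(2/3) × 0.00091^(1/2) = 319.0 ft³/s
V = Q/A = 319.0/103.1 = 3.093 ft/s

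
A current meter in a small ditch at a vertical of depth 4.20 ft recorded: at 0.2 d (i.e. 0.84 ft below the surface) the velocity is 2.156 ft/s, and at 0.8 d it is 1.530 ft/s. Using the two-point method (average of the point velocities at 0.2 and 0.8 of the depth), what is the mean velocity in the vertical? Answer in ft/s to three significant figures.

v̄ = (2.156 + 1.530) / 2 = 1.843 ft/s

1.84 ft/s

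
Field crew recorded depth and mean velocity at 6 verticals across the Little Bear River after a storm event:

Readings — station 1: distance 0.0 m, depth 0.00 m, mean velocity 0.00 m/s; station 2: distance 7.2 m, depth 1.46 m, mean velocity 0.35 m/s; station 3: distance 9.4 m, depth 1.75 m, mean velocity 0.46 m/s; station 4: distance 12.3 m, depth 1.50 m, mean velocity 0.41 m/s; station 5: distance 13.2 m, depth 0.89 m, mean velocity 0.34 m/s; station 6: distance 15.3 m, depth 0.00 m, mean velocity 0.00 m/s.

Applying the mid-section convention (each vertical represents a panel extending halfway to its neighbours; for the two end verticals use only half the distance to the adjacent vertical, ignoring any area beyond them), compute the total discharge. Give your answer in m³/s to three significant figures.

w_2 = (9.4 − 0.0)/2 = 4.7 m; q_2 = 0.35 × 1.46 × 4.7 = 2.402 m³/s
w_3 = (12.3 − 7.2)/2 = 2.55 m; q_3 = 0.46 × 1.75 × 2.55 = 2.053 m³/s
w_4 = (13.2 − 9.4)/2 = 1.9 m; q_4 = 0.41 × 1.50 × 1.9 = 1.169 m³/s
w_5 = (15.3 − 12.3)/2 = 1.5 m; q_5 = 0.34 × 0.89 × 1.5 = 0.4539 m³/s
Stations 1, 6 contribute zero (depth or velocity is 0).
Q = Σ qᵢ = 6.077 m³/s

6.08 m³/s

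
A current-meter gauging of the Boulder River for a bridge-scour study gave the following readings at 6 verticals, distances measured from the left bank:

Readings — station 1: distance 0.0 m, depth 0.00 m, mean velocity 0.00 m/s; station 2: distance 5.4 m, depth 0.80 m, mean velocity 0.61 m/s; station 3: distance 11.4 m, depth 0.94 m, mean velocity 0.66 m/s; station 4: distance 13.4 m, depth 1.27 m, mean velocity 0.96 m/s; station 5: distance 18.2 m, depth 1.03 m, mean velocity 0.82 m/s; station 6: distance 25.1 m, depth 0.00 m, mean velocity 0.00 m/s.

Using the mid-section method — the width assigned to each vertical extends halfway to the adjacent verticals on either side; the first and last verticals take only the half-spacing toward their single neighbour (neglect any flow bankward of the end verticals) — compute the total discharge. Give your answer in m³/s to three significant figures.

w_2 = (11.4 − 0.0)/2 = 5.7 m; q_2 = 0.61 × 0.80 × 5.7 = 2.782 m³/s
w_3 = (13.4 − 5.4)/2 = 4 m; q_3 = 0.66 × 0.94 × 4 = 2.482 m³/s
w_4 = (18.2 − 11.4)/2 = 3.4 m; q_4 = 0.96 × 1.27 × 3.4 = 4.145 m³/s
w_5 = (25.1 − 13.4)/2 = 5.85 m; q_5 = 0.82 × 1.03 × 5.85 = 4.941 m³/s
Stations 1, 6 contribute zero (depth or velocity is 0).
Q = Σ qᵢ = 14.35 m³/s

14.3 m³/s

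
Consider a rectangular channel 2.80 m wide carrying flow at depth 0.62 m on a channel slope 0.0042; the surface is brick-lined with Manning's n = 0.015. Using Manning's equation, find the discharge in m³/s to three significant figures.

4.27 m³/s

A = b·y = 2.80 × 0.62 = 1.736 m²
P = b + 2y = 2.80 + 2×0.62 = 4.040 m
R = A/P = 1.736/4.040 = 0.4297 m
Q = (1/n)·A·R^(2/3)·S^(1/2) = (1/0.015) × 1.736 × 0.4297^(2/3) × 0.0042^(1/2) = 4.271 m³/s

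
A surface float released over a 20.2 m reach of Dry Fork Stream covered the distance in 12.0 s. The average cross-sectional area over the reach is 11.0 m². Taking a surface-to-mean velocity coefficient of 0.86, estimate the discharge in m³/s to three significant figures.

v_surface = L / t̄ = 20.2 / 12 = 1.683 m/s
v_mean = 0.86 × 1.683 = 1.448 m/s
Q = A × v_mean = 11.0 × 1.448 = 15.92 m³/s

15.9 m³/s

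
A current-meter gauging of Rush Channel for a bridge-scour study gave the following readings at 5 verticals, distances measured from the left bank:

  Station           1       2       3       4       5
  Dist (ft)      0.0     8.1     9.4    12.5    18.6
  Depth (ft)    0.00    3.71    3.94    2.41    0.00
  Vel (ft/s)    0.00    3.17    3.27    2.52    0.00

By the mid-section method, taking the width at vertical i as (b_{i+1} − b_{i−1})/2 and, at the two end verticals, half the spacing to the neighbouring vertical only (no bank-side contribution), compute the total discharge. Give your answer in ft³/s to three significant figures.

112 ft³/s

w_2 = (9.4 − 0.0)/2 = 4.7 ft; q_2 = 3.17 × 3.71 × 4.7 = 55.28 ft³/s
w_3 = (12.5 − 8.1)/2 = 2.2 ft; q_3 = 3.27 × 3.94 × 2.2 = 28.34 ft³/s
w_4 = (18.6 − 9.4)/2 = 4.6 ft; q_4 = 2.52 × 2.41 × 4.6 = 27.94 ft³/s
Stations 1, 5 contribute zero (depth or velocity is 0).
Q = Σ qᵢ = 111.6 ft³/s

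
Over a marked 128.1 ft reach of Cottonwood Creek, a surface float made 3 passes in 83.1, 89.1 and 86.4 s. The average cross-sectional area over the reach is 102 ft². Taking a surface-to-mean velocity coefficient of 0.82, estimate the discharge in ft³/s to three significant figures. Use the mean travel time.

124 ft³/s

t̄ = (83.1 + 89.1 + 86.4) / 3 = 86.2 s
v_surface = L / t̄ = 128.1 / 86.2 = 1.486 ft/s
v_mean = 0.82 × 1.486 = 1.219 ft/s
Q = A × v_mean = 102 × 1.219 = 124.3 ft³/s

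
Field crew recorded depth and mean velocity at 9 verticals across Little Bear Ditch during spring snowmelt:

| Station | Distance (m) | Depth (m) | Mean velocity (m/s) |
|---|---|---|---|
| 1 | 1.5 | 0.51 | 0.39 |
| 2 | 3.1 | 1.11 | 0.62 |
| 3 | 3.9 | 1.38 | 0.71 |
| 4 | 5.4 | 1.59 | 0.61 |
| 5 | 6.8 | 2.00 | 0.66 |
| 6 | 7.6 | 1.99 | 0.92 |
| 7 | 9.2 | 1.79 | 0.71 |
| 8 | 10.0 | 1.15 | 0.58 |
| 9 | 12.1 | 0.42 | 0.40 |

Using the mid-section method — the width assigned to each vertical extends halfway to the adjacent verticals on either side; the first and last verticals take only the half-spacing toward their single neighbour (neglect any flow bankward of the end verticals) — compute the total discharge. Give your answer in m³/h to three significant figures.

w_1 = (3.1 − 1.5)/2 = 0.8 m; q_1 = 0.39 × 0.51 × 0.8 = 0.1591 m³/s
w_2 = (3.9 − 1.5)/2 = 1.2 m; q_2 = 0.62 × 1.11 × 1.2 = 0.8258 m³/s
w_3 = (5.4 − 3.1)/2 = 1.15 m; q_3 = 0.71 × 1.38 × 1.15 = 1.127 m³/s
w_4 = (6.8 − 3.9)/2 = 1.45 m; q_4 = 0.61 × 1.59 × 1.45 = 1.406 m³/s
w_5 = (7.6 − 5.4)/2 = 1.1 m; q_5 = 0.66 × 2.00 × 1.1 = 1.452 m³/s
w_6 = (9.2 − 6.8)/2 = 1.2 m; q_6 = 0.92 × 1.99 × 1.2 = 2.197 m³/s
w_7 = (10.0 − 7.6)/2 = 1.2 m; q_7 = 0.71 × 1.79 × 1.2 = 1.525 m³/s
w_8 = (12.1 − 9.2)/2 = 1.45 m; q_8 = 0.58 × 1.15 × 1.45 = 0.9672 m³/s
w_9 = (12.1 − 10.0)/2 = 1.05 m; q_9 = 0.40 × 0.42 × 1.05 = 0.1764 m³/s
Q = Σ qᵢ = 9.836 m³/s
= 9.836 × 3600 = 35410 m³/h

35400 m³/h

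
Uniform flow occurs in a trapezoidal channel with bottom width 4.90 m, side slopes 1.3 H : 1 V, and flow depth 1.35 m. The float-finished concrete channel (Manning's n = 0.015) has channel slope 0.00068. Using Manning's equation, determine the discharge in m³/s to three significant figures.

A = (b + z·y)·y = (4.90 + 1.3×1.35)×1.35 = 8.984 m²
P = b + 2y√(1+z²) = 4.90 + 2×1.35×√(1+1.3²) = 9.328 m
R = A/P = 8.984/9.328 = 0.9631 m
Q = (1/n)·A·R^(2/3)·S^(1/2) = (1/0.015) × 8.984 × 0.9631^(2/3) × 0.00068^(1/2) = 15.23 m³/s

15.2 m³/s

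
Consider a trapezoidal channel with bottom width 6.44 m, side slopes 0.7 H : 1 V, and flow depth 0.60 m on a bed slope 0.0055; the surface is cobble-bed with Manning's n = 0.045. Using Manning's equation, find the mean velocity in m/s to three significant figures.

1.07 m/s

A = (b + z·y)·y = (6.44 + 0.7×0.60)×0.60 = 4.116 m²
P = b + 2y√(1+z²) = 6.44 + 2×0.60×√(1+0.7²) = 7.905 m
R = A/P = 4.116/7.905 = 0.5207 m
Q = (1/n)·A·R^(2/3)·S^(1/2) = (1/0.045) × 4.116 × 0.5207^(2/3) × 0.0055^(1/2) = 4.390 m³/s
V = Q/A = 4.390/4.116 = 1.067 m/s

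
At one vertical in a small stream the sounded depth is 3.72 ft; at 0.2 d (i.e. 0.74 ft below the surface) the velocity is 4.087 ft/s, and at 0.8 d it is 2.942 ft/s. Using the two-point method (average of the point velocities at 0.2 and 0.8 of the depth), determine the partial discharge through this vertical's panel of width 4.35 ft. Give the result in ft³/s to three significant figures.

v̄ = (4.087 + 2.942) / 2 = 3.515 ft/s
q = v̄ × d × w = 3.515 × 3.72 × 4.35 = 56.87 ft³/s

56.9 ft³/s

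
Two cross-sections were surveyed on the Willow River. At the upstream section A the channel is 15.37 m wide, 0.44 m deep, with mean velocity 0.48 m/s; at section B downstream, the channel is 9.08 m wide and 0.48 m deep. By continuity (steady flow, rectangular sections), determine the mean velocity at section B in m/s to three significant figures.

Q = A₁V₁ = (15.37×0.44) × 0.48 = 3.246 m³/s
A₂ = 9.08 × 0.48 = 4.358 m²
V₂ = Q/A₂ = 3.246/4.358 = 0.7448 m/s

0.745 m/s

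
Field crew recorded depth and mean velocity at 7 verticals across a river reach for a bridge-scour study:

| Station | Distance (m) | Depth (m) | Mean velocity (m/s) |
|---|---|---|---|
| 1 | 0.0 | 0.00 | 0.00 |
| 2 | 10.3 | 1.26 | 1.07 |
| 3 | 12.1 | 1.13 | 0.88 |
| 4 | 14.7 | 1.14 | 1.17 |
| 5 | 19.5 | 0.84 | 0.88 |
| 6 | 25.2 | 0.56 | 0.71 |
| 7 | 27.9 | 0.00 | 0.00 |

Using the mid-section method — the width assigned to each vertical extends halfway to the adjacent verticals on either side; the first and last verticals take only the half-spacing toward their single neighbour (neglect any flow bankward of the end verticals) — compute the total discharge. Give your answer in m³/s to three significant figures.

w_2 = (12.1 − 0.0)/2 = 6.05 m; q_2 = 1.07 × 1.26 × 6.05 = 8.157 m³/s
w_3 = (14.7 − 10.3)/2 = 2.2 m; q_3 = 0.88 × 1.13 × 2.2 = 2.188 m³/s
w_4 = (19.5 − 12.1)/2 = 3.7 m; q_4 = 1.17 × 1.14 × 3.7 = 4.935 m³/s
w_5 = (25.2 − 14.7)/2 = 5.25 m; q_5 = 0.88 × 0.84 × 5.25 = 3.881 m³/s
w_6 = (27.9 − 19.5)/2 = 4.2 m; q_6 = 0.71 × 0.56 × 4.2 = 1.670 m³/s
Stations 1, 7 contribute zero (depth or velocity is 0).
Q = Σ qᵢ = 20.83 m³/s

20.8 m³/s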